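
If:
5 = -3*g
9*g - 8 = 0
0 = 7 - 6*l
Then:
No Solution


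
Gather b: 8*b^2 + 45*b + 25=8*b^2 + 45*b + 25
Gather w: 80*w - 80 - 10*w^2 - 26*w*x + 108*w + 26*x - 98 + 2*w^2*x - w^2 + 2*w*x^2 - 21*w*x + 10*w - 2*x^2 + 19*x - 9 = w^2*(2*x - 11) + w*(2*x^2 - 47*x + 198) - 2*x^2 + 45*x - 187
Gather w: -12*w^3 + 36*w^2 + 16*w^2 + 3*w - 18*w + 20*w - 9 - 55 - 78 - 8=-12*w^3 + 52*w^2 + 5*w - 150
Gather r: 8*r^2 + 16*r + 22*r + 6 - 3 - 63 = 8*r^2 + 38*r - 60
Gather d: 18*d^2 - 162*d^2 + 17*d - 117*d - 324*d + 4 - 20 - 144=-144*d^2 - 424*d - 160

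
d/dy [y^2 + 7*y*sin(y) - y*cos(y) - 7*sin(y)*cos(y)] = y*sin(y) + 7*y*cos(y) + 2*y + 7*sin(y) - cos(y) - 7*cos(2*y)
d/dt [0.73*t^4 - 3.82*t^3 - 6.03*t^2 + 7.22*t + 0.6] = 2.92*t^3 - 11.46*t^2 - 12.06*t + 7.22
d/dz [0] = 0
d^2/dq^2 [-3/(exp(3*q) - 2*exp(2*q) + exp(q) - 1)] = 3*(-2*(3*exp(2*q) - 4*exp(q) + 1)^2*exp(q) + (9*exp(2*q) - 8*exp(q) + 1)*(exp(3*q) - 2*exp(2*q) + exp(q) - 1))*exp(q)/(exp(3*q) - 2*exp(2*q) + exp(q) - 1)^3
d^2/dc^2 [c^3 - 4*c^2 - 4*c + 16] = 6*c - 8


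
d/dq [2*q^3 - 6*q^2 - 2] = 6*q*(q - 2)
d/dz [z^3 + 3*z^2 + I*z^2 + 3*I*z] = 3*z^2 + 2*z*(3 + I) + 3*I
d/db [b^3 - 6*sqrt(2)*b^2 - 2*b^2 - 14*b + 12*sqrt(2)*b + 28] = 3*b^2 - 12*sqrt(2)*b - 4*b - 14 + 12*sqrt(2)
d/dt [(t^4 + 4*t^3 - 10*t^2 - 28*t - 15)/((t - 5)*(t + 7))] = 2*(t^5 + 5*t^4 - 62*t^3 - 206*t^2 + 365*t + 505)/(t^4 + 4*t^3 - 66*t^2 - 140*t + 1225)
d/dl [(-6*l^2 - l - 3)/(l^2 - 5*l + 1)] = (31*l^2 - 6*l - 16)/(l^4 - 10*l^3 + 27*l^2 - 10*l + 1)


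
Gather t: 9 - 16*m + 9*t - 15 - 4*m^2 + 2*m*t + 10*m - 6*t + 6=-4*m^2 - 6*m + t*(2*m + 3)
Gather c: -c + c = 0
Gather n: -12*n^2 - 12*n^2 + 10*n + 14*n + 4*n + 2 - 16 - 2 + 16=-24*n^2 + 28*n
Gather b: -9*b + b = -8*b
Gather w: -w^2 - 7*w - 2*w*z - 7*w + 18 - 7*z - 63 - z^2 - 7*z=-w^2 + w*(-2*z - 14) - z^2 - 14*z - 45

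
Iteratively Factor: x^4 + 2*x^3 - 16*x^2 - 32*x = (x + 2)*(x^3 - 16*x) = (x - 4)*(x + 2)*(x^2 + 4*x) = x*(x - 4)*(x + 2)*(x + 4)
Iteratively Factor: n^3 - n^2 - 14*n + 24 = (n + 4)*(n^2 - 5*n + 6) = (n - 3)*(n + 4)*(n - 2)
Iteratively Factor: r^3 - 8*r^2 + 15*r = (r)*(r^2 - 8*r + 15) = r*(r - 3)*(r - 5)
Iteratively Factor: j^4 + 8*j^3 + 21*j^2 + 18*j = (j + 2)*(j^3 + 6*j^2 + 9*j) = j*(j + 2)*(j^2 + 6*j + 9) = j*(j + 2)*(j + 3)*(j + 3)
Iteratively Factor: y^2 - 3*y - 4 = (y - 4)*(y + 1)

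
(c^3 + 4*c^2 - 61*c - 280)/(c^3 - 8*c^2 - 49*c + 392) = (c + 5)/(c - 7)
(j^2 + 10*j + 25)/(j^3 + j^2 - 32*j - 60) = (j + 5)/(j^2 - 4*j - 12)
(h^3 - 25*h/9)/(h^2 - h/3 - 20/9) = h*(3*h + 5)/(3*h + 4)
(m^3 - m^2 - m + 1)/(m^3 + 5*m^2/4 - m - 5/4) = 4*(m - 1)/(4*m + 5)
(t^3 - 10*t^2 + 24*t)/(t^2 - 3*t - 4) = t*(t - 6)/(t + 1)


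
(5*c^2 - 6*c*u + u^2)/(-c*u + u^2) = (-5*c + u)/u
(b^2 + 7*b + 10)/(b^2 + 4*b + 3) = (b^2 + 7*b + 10)/(b^2 + 4*b + 3)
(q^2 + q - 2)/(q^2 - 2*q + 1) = (q + 2)/(q - 1)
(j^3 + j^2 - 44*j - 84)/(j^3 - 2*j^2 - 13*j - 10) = (j^2 - j - 42)/(j^2 - 4*j - 5)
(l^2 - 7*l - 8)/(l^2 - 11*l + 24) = (l + 1)/(l - 3)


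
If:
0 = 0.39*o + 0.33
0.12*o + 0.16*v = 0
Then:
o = -0.85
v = 0.63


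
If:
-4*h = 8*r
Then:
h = -2*r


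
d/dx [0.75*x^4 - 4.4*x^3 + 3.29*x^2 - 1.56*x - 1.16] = 3.0*x^3 - 13.2*x^2 + 6.58*x - 1.56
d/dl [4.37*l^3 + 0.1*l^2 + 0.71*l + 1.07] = 13.11*l^2 + 0.2*l + 0.71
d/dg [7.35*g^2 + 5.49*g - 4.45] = 14.7*g + 5.49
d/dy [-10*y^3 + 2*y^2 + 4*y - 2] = -30*y^2 + 4*y + 4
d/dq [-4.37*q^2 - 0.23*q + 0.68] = -8.74*q - 0.23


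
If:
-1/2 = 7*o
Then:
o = -1/14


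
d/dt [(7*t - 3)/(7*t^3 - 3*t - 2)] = (49*t^3 - 21*t - 3*(7*t - 3)*(7*t^2 - 1) - 14)/(-7*t^3 + 3*t + 2)^2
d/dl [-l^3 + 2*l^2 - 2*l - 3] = -3*l^2 + 4*l - 2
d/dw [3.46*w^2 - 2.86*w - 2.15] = 6.92*w - 2.86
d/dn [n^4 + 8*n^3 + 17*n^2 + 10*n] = 4*n^3 + 24*n^2 + 34*n + 10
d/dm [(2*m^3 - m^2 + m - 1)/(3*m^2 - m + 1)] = 2*m*(3*m^3 - 2*m^2 + 2*m + 2)/(9*m^4 - 6*m^3 + 7*m^2 - 2*m + 1)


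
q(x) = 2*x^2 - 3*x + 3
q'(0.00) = -3.00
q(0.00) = 3.00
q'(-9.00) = -39.00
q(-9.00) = 192.00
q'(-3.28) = -16.12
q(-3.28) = 34.36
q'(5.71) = 19.84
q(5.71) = 51.08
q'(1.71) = 3.84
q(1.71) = 3.72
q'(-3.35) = -16.40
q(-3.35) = 35.50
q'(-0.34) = -4.36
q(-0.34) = 4.25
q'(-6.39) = -28.56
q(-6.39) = 103.83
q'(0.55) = -0.80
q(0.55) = 1.96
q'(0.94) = 0.76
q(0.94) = 1.95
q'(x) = 4*x - 3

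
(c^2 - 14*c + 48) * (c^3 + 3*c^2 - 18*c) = c^5 - 11*c^4 - 12*c^3 + 396*c^2 - 864*c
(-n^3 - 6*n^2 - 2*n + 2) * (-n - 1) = n^4 + 7*n^3 + 8*n^2 - 2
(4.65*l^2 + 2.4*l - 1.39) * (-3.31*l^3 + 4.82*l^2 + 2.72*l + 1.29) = -15.3915*l^5 + 14.469*l^4 + 28.8169*l^3 + 5.8267*l^2 - 0.6848*l - 1.7931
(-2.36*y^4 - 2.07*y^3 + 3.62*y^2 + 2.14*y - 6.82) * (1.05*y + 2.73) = -2.478*y^5 - 8.6163*y^4 - 1.8501*y^3 + 12.1296*y^2 - 1.3188*y - 18.6186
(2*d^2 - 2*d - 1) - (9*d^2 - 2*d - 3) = 2 - 7*d^2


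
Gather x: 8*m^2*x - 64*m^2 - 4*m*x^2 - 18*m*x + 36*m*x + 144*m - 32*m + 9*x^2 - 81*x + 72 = -64*m^2 + 112*m + x^2*(9 - 4*m) + x*(8*m^2 + 18*m - 81) + 72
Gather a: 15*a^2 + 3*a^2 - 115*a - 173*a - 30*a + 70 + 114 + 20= 18*a^2 - 318*a + 204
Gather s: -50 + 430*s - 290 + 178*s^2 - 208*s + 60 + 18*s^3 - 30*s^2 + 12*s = 18*s^3 + 148*s^2 + 234*s - 280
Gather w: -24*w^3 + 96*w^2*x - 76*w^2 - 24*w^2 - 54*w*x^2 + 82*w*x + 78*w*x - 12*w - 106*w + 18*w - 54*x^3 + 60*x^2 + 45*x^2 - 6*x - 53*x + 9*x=-24*w^3 + w^2*(96*x - 100) + w*(-54*x^2 + 160*x - 100) - 54*x^3 + 105*x^2 - 50*x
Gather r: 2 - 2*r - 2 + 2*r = 0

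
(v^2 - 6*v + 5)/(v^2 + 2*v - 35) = (v - 1)/(v + 7)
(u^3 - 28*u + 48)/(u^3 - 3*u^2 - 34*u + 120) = (u - 2)/(u - 5)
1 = 1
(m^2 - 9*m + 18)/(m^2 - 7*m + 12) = (m - 6)/(m - 4)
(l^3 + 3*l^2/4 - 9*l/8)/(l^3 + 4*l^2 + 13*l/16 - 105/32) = 4*l*(2*l + 3)/(8*l^2 + 38*l + 35)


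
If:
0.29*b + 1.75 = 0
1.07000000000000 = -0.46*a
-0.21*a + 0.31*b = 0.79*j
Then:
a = -2.33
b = -6.03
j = -1.75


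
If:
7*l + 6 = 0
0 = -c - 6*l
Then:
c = 36/7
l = -6/7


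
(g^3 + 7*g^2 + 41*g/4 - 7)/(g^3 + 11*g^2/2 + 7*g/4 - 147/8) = 2*(2*g^2 + 7*g - 4)/(4*g^2 + 8*g - 21)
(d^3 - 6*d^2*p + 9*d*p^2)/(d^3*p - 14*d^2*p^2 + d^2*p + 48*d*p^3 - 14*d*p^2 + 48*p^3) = d*(d^2 - 6*d*p + 9*p^2)/(p*(d^3 - 14*d^2*p + d^2 + 48*d*p^2 - 14*d*p + 48*p^2))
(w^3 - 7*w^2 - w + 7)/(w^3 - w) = (w - 7)/w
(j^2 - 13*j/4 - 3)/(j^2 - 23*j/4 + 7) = (4*j + 3)/(4*j - 7)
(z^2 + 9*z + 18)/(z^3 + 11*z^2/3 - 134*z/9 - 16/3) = 9*(z + 3)/(9*z^2 - 21*z - 8)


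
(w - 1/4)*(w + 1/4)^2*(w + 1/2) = w^4 + 3*w^3/4 + w^2/16 - 3*w/64 - 1/128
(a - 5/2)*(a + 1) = a^2 - 3*a/2 - 5/2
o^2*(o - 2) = o^3 - 2*o^2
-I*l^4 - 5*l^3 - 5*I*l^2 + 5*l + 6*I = (l - 1)*(l - 6*I)*(l + I)*(-I*l - I)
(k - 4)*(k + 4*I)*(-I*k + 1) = -I*k^3 + 5*k^2 + 4*I*k^2 - 20*k + 4*I*k - 16*I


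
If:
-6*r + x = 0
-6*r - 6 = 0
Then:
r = -1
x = -6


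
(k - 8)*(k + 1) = k^2 - 7*k - 8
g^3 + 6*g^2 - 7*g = g*(g - 1)*(g + 7)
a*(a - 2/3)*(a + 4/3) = a^3 + 2*a^2/3 - 8*a/9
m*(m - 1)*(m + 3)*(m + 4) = m^4 + 6*m^3 + 5*m^2 - 12*m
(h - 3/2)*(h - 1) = h^2 - 5*h/2 + 3/2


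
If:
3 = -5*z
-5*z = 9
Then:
No Solution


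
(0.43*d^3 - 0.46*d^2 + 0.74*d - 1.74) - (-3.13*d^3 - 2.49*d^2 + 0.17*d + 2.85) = 3.56*d^3 + 2.03*d^2 + 0.57*d - 4.59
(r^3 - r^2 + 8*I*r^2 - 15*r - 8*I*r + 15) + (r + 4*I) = r^3 - r^2 + 8*I*r^2 - 14*r - 8*I*r + 15 + 4*I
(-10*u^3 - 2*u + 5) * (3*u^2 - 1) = -30*u^5 + 4*u^3 + 15*u^2 + 2*u - 5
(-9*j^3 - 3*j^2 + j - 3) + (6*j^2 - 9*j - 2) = -9*j^3 + 3*j^2 - 8*j - 5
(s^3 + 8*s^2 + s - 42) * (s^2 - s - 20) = s^5 + 7*s^4 - 27*s^3 - 203*s^2 + 22*s + 840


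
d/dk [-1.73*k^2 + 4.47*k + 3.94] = 4.47 - 3.46*k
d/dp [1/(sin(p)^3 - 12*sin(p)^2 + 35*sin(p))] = (-3*cos(p) + 24/tan(p) - 35*cos(p)/sin(p)^2)/((sin(p) - 7)^2*(sin(p) - 5)^2)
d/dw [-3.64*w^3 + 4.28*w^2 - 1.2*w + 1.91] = -10.92*w^2 + 8.56*w - 1.2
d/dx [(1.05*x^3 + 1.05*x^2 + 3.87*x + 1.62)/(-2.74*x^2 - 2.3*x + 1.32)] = (-2.877*x^4 - 4.83*x^3 + 12.3468*x^2 + 11.6496*x + 8.8344)/(7.5076*x^4 + 12.604*x^3 - 1.9436*x^2 - 6.072*x + 1.7424)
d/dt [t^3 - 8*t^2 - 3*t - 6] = 3*t^2 - 16*t - 3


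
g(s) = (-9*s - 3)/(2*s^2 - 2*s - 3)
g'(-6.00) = 0.09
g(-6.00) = 0.63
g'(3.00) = 2.70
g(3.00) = -3.33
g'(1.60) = 73.97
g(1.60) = 16.11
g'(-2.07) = 0.78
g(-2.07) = 1.61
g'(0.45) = 2.46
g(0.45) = 2.02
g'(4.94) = 0.40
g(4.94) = -1.32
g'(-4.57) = 0.15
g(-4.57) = 0.80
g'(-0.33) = 4.22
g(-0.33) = 0.01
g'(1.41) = 21.68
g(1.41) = 8.51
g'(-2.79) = 0.39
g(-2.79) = 1.22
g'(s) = (2 - 4*s)*(-9*s - 3)/(2*s^2 - 2*s - 3)^2 - 9/(2*s^2 - 2*s - 3)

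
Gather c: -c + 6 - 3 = 3 - c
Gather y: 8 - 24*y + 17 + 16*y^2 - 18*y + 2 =16*y^2 - 42*y + 27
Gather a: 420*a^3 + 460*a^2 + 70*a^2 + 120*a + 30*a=420*a^3 + 530*a^2 + 150*a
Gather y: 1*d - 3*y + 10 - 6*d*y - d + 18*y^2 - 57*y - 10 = 18*y^2 + y*(-6*d - 60)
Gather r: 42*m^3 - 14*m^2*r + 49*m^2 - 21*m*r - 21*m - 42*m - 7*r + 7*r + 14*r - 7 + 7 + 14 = 42*m^3 + 49*m^2 - 63*m + r*(-14*m^2 - 21*m + 14) + 14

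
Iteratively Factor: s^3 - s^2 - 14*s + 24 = (s - 3)*(s^2 + 2*s - 8) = (s - 3)*(s + 4)*(s - 2)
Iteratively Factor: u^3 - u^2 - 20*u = (u - 5)*(u^2 + 4*u) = (u - 5)*(u + 4)*(u)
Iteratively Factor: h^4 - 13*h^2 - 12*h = (h + 1)*(h^3 - h^2 - 12*h) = h*(h + 1)*(h^2 - h - 12) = h*(h - 4)*(h + 1)*(h + 3)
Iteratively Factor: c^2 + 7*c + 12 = (c + 3)*(c + 4)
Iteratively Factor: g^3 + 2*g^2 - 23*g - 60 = (g + 3)*(g^2 - g - 20) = (g + 3)*(g + 4)*(g - 5)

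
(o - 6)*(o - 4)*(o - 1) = o^3 - 11*o^2 + 34*o - 24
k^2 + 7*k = k*(k + 7)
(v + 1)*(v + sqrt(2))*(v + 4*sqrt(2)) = v^3 + v^2 + 5*sqrt(2)*v^2 + 5*sqrt(2)*v + 8*v + 8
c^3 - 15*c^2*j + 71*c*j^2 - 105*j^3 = (c - 7*j)*(c - 5*j)*(c - 3*j)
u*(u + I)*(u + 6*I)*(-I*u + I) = -I*u^4 + 7*u^3 + I*u^3 - 7*u^2 + 6*I*u^2 - 6*I*u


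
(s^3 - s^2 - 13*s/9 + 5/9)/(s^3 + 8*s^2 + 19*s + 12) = (s^2 - 2*s + 5/9)/(s^2 + 7*s + 12)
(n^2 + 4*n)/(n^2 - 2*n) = (n + 4)/(n - 2)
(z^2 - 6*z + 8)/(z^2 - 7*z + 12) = (z - 2)/(z - 3)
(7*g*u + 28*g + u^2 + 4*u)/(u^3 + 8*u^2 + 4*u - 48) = (7*g + u)/(u^2 + 4*u - 12)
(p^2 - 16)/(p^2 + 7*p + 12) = (p - 4)/(p + 3)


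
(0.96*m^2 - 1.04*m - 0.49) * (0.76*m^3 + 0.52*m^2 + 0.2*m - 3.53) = 0.7296*m^5 - 0.2912*m^4 - 0.7212*m^3 - 3.8516*m^2 + 3.5732*m + 1.7297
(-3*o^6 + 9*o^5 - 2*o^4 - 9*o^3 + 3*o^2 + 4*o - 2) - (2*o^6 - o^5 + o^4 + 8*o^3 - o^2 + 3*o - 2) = -5*o^6 + 10*o^5 - 3*o^4 - 17*o^3 + 4*o^2 + o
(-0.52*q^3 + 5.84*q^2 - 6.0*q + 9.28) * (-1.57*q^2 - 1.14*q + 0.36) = 0.8164*q^5 - 8.576*q^4 + 2.5752*q^3 - 5.6272*q^2 - 12.7392*q + 3.3408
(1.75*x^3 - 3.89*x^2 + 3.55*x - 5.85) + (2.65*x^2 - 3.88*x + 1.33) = 1.75*x^3 - 1.24*x^2 - 0.33*x - 4.52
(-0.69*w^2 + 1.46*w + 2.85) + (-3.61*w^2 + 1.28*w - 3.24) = -4.3*w^2 + 2.74*w - 0.39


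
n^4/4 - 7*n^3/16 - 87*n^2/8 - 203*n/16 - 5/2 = (n/4 + 1/4)*(n - 8)*(n + 1/4)*(n + 5)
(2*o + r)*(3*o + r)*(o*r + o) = 6*o^3*r + 6*o^3 + 5*o^2*r^2 + 5*o^2*r + o*r^3 + o*r^2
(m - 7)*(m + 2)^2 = m^3 - 3*m^2 - 24*m - 28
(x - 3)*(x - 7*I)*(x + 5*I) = x^3 - 3*x^2 - 2*I*x^2 + 35*x + 6*I*x - 105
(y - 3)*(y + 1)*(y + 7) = y^3 + 5*y^2 - 17*y - 21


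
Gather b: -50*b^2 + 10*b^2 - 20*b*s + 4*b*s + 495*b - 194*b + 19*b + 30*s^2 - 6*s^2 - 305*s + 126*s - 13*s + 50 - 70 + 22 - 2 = -40*b^2 + b*(320 - 16*s) + 24*s^2 - 192*s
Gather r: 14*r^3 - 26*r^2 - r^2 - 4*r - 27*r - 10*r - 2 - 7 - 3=14*r^3 - 27*r^2 - 41*r - 12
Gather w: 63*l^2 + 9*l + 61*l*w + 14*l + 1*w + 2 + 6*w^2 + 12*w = 63*l^2 + 23*l + 6*w^2 + w*(61*l + 13) + 2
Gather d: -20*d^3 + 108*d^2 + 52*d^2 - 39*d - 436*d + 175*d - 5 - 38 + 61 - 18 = -20*d^3 + 160*d^2 - 300*d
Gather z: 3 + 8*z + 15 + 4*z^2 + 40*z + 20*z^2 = 24*z^2 + 48*z + 18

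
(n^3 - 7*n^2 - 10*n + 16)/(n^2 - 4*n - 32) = (n^2 + n - 2)/(n + 4)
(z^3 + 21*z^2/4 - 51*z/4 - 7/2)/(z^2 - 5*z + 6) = (4*z^2 + 29*z + 7)/(4*(z - 3))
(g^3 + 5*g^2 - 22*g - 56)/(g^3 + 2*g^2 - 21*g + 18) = (g^3 + 5*g^2 - 22*g - 56)/(g^3 + 2*g^2 - 21*g + 18)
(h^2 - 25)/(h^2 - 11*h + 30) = (h + 5)/(h - 6)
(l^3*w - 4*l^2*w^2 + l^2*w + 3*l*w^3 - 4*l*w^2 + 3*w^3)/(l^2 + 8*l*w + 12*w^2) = w*(l^3 - 4*l^2*w + l^2 + 3*l*w^2 - 4*l*w + 3*w^2)/(l^2 + 8*l*w + 12*w^2)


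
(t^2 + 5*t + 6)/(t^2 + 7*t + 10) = (t + 3)/(t + 5)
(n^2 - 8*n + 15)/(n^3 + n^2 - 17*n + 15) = (n - 5)/(n^2 + 4*n - 5)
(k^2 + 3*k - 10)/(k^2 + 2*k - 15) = (k - 2)/(k - 3)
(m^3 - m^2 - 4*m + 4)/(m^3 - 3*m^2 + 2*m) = (m + 2)/m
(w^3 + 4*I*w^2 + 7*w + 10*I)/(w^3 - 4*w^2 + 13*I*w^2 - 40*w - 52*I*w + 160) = (w^2 - I*w + 2)/(w^2 + w*(-4 + 8*I) - 32*I)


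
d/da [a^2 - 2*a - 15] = 2*a - 2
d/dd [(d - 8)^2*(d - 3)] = (d - 8)*(3*d - 14)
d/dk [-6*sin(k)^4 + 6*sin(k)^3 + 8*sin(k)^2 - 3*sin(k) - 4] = (-24*sin(k)^3 + 18*sin(k)^2 + 16*sin(k) - 3)*cos(k)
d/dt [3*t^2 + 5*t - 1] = 6*t + 5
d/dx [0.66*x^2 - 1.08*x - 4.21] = 1.32*x - 1.08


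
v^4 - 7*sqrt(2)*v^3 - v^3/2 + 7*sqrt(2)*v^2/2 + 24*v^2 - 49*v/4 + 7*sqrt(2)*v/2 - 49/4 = (v - 1)*(v + 1/2)*(v - 7*sqrt(2)/2)^2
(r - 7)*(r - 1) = r^2 - 8*r + 7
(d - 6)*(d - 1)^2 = d^3 - 8*d^2 + 13*d - 6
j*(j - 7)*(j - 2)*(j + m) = j^4 + j^3*m - 9*j^3 - 9*j^2*m + 14*j^2 + 14*j*m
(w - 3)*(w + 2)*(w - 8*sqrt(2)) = w^3 - 8*sqrt(2)*w^2 - w^2 - 6*w + 8*sqrt(2)*w + 48*sqrt(2)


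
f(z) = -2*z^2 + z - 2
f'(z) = 1 - 4*z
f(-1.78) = -10.12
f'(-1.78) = 8.12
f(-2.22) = -14.08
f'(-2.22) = 9.88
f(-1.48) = -7.86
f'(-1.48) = 6.92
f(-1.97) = -11.73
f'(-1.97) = 8.88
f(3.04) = -17.44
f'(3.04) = -11.16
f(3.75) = -26.38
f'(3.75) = -14.00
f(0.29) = -1.88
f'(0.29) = -0.16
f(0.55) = -2.06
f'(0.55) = -1.20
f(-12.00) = -302.00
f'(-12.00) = 49.00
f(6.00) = -68.00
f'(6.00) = -23.00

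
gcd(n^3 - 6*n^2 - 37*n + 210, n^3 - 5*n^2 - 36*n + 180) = n^2 + n - 30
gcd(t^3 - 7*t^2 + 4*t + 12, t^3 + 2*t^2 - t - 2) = t + 1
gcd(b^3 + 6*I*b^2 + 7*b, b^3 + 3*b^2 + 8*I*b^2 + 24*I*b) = b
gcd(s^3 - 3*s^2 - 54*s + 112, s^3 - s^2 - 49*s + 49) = s + 7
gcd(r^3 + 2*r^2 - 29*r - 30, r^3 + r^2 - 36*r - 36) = r^2 + 7*r + 6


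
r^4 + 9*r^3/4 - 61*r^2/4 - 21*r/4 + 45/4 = (r - 3)*(r - 3/4)*(r + 1)*(r + 5)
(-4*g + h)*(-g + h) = 4*g^2 - 5*g*h + h^2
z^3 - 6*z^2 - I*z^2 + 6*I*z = z*(z - 6)*(z - I)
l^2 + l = l*(l + 1)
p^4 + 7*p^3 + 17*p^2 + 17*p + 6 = (p + 1)^2*(p + 2)*(p + 3)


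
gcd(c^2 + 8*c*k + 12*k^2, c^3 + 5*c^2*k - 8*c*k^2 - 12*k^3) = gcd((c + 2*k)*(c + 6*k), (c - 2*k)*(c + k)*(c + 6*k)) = c + 6*k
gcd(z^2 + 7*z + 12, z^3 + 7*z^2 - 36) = z + 3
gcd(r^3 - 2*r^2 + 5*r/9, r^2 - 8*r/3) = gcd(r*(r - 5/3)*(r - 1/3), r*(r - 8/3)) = r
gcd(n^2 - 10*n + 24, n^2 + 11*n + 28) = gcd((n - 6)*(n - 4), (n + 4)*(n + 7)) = 1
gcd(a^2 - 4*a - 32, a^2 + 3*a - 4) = a + 4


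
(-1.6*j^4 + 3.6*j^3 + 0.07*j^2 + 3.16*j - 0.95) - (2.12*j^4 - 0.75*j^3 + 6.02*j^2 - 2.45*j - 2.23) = -3.72*j^4 + 4.35*j^3 - 5.95*j^2 + 5.61*j + 1.28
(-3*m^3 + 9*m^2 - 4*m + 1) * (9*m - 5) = -27*m^4 + 96*m^3 - 81*m^2 + 29*m - 5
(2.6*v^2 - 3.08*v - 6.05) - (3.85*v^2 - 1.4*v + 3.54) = -1.25*v^2 - 1.68*v - 9.59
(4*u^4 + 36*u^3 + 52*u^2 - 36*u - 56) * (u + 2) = 4*u^5 + 44*u^4 + 124*u^3 + 68*u^2 - 128*u - 112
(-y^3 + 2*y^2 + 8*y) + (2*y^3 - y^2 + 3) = y^3 + y^2 + 8*y + 3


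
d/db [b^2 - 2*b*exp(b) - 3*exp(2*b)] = -2*b*exp(b) + 2*b - 6*exp(2*b) - 2*exp(b)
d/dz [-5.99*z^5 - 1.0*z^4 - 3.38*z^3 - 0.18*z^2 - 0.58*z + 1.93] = -29.95*z^4 - 4.0*z^3 - 10.14*z^2 - 0.36*z - 0.58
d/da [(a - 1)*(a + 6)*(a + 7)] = 3*a^2 + 24*a + 29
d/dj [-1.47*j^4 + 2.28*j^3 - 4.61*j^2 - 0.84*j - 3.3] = -5.88*j^3 + 6.84*j^2 - 9.22*j - 0.84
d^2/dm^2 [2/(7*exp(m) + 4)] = (98*exp(m) - 56)*exp(m)/(7*exp(m) + 4)^3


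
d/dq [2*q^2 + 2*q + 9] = 4*q + 2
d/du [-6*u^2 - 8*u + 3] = -12*u - 8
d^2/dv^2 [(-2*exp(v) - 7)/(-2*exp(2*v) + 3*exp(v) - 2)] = (8*exp(4*v) + 124*exp(3*v) - 174*exp(2*v) - 37*exp(v) + 50)*exp(v)/(8*exp(6*v) - 36*exp(5*v) + 78*exp(4*v) - 99*exp(3*v) + 78*exp(2*v) - 36*exp(v) + 8)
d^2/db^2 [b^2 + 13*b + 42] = 2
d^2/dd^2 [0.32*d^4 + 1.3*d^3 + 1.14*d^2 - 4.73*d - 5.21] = 3.84*d^2 + 7.8*d + 2.28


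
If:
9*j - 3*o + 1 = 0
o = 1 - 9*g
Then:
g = 1/9 - o/9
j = o/3 - 1/9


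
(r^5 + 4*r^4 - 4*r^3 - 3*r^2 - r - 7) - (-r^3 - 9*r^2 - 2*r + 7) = r^5 + 4*r^4 - 3*r^3 + 6*r^2 + r - 14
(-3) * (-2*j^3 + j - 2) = 6*j^3 - 3*j + 6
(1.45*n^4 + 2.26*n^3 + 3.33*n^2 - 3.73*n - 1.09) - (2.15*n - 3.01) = 1.45*n^4 + 2.26*n^3 + 3.33*n^2 - 5.88*n + 1.92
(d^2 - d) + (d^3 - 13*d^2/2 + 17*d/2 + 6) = d^3 - 11*d^2/2 + 15*d/2 + 6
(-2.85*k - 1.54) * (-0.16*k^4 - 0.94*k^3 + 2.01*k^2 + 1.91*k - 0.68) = 0.456*k^5 + 2.9254*k^4 - 4.2809*k^3 - 8.5389*k^2 - 1.0034*k + 1.0472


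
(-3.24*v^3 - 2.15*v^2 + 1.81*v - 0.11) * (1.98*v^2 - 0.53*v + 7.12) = -6.4152*v^5 - 2.5398*v^4 - 18.3455*v^3 - 16.4851*v^2 + 12.9455*v - 0.7832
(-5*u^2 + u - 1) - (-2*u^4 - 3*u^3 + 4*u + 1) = 2*u^4 + 3*u^3 - 5*u^2 - 3*u - 2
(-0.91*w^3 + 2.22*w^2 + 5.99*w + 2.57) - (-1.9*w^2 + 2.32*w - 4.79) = -0.91*w^3 + 4.12*w^2 + 3.67*w + 7.36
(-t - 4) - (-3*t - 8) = 2*t + 4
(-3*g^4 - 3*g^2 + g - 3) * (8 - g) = 3*g^5 - 24*g^4 + 3*g^3 - 25*g^2 + 11*g - 24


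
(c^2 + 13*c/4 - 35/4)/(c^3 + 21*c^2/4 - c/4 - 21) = (c + 5)/(c^2 + 7*c + 12)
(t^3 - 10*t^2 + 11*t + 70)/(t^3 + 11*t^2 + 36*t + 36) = (t^2 - 12*t + 35)/(t^2 + 9*t + 18)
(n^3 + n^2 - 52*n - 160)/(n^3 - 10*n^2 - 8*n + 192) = (n + 5)/(n - 6)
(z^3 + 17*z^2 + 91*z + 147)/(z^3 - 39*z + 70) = (z^2 + 10*z + 21)/(z^2 - 7*z + 10)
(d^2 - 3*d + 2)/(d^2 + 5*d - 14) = (d - 1)/(d + 7)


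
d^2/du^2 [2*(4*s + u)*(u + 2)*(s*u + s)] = 4*s*(4*s + 3*u + 3)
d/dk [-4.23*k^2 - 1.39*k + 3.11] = -8.46*k - 1.39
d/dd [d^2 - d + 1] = 2*d - 1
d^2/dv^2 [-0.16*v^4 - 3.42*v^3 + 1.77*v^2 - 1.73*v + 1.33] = -1.92*v^2 - 20.52*v + 3.54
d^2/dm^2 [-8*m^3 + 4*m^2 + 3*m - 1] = 8 - 48*m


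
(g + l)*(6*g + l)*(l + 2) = 6*g^2*l + 12*g^2 + 7*g*l^2 + 14*g*l + l^3 + 2*l^2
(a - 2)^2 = a^2 - 4*a + 4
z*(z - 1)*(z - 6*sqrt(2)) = z^3 - 6*sqrt(2)*z^2 - z^2 + 6*sqrt(2)*z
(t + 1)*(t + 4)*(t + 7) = t^3 + 12*t^2 + 39*t + 28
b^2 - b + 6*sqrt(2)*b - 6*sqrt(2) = (b - 1)*(b + 6*sqrt(2))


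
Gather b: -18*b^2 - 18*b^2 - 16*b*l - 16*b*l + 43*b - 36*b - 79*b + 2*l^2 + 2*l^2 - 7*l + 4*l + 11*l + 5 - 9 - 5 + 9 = -36*b^2 + b*(-32*l - 72) + 4*l^2 + 8*l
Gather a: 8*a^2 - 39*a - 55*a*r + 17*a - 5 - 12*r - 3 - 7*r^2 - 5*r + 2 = 8*a^2 + a*(-55*r - 22) - 7*r^2 - 17*r - 6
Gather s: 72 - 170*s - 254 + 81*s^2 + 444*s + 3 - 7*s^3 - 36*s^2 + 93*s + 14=-7*s^3 + 45*s^2 + 367*s - 165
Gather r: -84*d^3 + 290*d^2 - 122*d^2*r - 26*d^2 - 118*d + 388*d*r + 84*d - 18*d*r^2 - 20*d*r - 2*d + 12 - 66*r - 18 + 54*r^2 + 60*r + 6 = -84*d^3 + 264*d^2 - 36*d + r^2*(54 - 18*d) + r*(-122*d^2 + 368*d - 6)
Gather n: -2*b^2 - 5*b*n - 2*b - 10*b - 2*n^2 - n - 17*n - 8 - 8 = -2*b^2 - 12*b - 2*n^2 + n*(-5*b - 18) - 16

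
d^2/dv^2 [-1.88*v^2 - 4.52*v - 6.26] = -3.76000000000000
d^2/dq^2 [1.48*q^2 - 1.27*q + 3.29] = 2.96000000000000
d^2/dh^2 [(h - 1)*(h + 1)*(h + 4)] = 6*h + 8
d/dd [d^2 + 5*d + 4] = 2*d + 5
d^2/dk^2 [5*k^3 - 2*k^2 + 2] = 30*k - 4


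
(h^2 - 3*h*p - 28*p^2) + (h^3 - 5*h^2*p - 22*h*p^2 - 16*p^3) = h^3 - 5*h^2*p + h^2 - 22*h*p^2 - 3*h*p - 16*p^3 - 28*p^2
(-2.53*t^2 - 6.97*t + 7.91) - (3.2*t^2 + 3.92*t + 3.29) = -5.73*t^2 - 10.89*t + 4.62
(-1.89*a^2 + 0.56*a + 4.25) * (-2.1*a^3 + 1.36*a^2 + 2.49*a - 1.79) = 3.969*a^5 - 3.7464*a^4 - 12.8695*a^3 + 10.5575*a^2 + 9.5801*a - 7.6075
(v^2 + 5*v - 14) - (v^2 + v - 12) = 4*v - 2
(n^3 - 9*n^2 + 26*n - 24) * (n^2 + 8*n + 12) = n^5 - n^4 - 34*n^3 + 76*n^2 + 120*n - 288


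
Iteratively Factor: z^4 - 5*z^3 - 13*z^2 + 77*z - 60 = (z - 5)*(z^3 - 13*z + 12) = (z - 5)*(z - 1)*(z^2 + z - 12) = (z - 5)*(z - 1)*(z + 4)*(z - 3)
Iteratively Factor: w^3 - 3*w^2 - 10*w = (w)*(w^2 - 3*w - 10) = w*(w + 2)*(w - 5)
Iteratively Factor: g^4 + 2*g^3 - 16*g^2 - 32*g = (g + 4)*(g^3 - 2*g^2 - 8*g) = (g + 2)*(g + 4)*(g^2 - 4*g) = g*(g + 2)*(g + 4)*(g - 4)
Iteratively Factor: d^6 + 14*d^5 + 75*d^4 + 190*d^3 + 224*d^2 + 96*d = (d + 1)*(d^5 + 13*d^4 + 62*d^3 + 128*d^2 + 96*d) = (d + 1)*(d + 3)*(d^4 + 10*d^3 + 32*d^2 + 32*d) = (d + 1)*(d + 3)*(d + 4)*(d^3 + 6*d^2 + 8*d) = d*(d + 1)*(d + 3)*(d + 4)*(d^2 + 6*d + 8) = d*(d + 1)*(d + 2)*(d + 3)*(d + 4)*(d + 4)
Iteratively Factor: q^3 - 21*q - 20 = (q - 5)*(q^2 + 5*q + 4) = (q - 5)*(q + 1)*(q + 4)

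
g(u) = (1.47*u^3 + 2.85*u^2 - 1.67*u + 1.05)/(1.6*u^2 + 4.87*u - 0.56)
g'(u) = (-3.2*u - 4.87)*(1.47*u^3 + 2.85*u^2 - 1.67*u + 1.05)/(1.6*u^2 + 4.87*u - 0.56)^2 + (4.41*u^2 + 5.7*u - 1.67)/(1.6*u^2 + 4.87*u - 0.56) = (2.352*u^4 + 14.3178*u^3 + 14.0819*u^2 - 6.552*u - 4.1783)/(2.56*u^4 + 15.584*u^3 + 21.9249*u^2 - 5.4544*u + 0.3136)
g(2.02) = 1.36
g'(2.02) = 0.79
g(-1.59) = -1.17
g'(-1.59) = -0.04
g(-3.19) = -66.18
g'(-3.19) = -1760.36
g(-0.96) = -1.06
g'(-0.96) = 0.31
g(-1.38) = -1.16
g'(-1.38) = 0.14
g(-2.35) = -0.52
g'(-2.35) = -2.50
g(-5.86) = -7.24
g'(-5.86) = 0.61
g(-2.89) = 4.57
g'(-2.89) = -30.43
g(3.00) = 2.16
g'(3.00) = 0.84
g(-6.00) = -7.33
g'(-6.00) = 0.64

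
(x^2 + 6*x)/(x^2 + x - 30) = x/(x - 5)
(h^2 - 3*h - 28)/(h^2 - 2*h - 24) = (h - 7)/(h - 6)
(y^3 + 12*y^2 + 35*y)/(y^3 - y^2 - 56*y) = (y + 5)/(y - 8)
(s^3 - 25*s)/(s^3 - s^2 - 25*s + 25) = s/(s - 1)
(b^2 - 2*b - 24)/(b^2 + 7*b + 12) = (b - 6)/(b + 3)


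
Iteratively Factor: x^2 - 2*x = (x)*(x - 2)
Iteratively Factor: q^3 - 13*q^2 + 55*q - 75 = (q - 5)*(q^2 - 8*q + 15) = (q - 5)*(q - 3)*(q - 5)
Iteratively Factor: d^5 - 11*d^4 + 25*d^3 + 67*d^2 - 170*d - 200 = (d + 2)*(d^4 - 13*d^3 + 51*d^2 - 35*d - 100) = (d - 5)*(d + 2)*(d^3 - 8*d^2 + 11*d + 20) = (d - 5)^2*(d + 2)*(d^2 - 3*d - 4) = (d - 5)^2*(d + 1)*(d + 2)*(d - 4)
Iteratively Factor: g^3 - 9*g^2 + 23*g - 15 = (g - 1)*(g^2 - 8*g + 15) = (g - 3)*(g - 1)*(g - 5)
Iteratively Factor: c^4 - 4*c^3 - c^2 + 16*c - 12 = (c + 2)*(c^3 - 6*c^2 + 11*c - 6) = (c - 3)*(c + 2)*(c^2 - 3*c + 2) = (c - 3)*(c - 1)*(c + 2)*(c - 2)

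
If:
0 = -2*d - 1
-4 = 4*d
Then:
No Solution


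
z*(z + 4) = z^2 + 4*z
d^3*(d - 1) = d^4 - d^3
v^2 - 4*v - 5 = (v - 5)*(v + 1)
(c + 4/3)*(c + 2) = c^2 + 10*c/3 + 8/3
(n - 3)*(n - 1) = n^2 - 4*n + 3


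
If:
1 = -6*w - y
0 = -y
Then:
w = -1/6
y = 0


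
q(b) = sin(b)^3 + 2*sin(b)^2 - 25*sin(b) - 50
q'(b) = 3*sin(b)^2*cos(b) + 4*sin(b)*cos(b) - 25*cos(b)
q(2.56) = -62.96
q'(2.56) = 18.30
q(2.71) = -60.03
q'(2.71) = 20.71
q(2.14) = -69.04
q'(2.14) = 10.51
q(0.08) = -51.98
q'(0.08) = -24.58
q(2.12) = -69.25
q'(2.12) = 10.13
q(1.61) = -71.99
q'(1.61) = 0.71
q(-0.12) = -46.98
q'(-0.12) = -25.25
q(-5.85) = -60.07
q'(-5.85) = -20.69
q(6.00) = -42.88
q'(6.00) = -24.85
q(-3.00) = -46.43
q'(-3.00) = 25.25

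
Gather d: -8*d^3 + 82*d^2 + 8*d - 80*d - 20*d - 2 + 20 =-8*d^3 + 82*d^2 - 92*d + 18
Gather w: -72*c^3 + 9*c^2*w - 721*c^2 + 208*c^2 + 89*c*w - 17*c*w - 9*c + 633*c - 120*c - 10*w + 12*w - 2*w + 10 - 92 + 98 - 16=-72*c^3 - 513*c^2 + 504*c + w*(9*c^2 + 72*c)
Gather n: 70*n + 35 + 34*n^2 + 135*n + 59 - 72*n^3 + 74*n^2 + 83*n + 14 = -72*n^3 + 108*n^2 + 288*n + 108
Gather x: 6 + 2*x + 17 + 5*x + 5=7*x + 28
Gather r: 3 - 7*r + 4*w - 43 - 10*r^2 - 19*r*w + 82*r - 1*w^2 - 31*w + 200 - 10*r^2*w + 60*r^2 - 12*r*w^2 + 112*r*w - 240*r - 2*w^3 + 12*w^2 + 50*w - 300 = r^2*(50 - 10*w) + r*(-12*w^2 + 93*w - 165) - 2*w^3 + 11*w^2 + 23*w - 140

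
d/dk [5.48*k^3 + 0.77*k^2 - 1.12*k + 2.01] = 16.44*k^2 + 1.54*k - 1.12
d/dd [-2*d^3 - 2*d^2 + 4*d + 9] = -6*d^2 - 4*d + 4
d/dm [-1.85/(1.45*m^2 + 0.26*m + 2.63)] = (5.365*m + 0.481)/(1.45*m^2 + 0.26*m + 2.63)^2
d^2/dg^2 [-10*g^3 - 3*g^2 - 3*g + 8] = -60*g - 6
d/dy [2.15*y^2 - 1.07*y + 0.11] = 4.3*y - 1.07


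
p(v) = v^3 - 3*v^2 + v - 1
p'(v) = 3*v^2 - 6*v + 1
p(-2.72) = -46.04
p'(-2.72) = 39.52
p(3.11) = 3.17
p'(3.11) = 11.36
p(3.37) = 6.57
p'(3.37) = 14.85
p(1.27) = -2.52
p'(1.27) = -1.78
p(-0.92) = -5.24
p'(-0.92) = 9.06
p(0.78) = -1.57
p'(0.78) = -1.85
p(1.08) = -2.16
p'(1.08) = -1.98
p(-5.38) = -248.93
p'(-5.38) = 120.11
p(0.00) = -1.00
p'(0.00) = 1.00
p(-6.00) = -331.00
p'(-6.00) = 145.00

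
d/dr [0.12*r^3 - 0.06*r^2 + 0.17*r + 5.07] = 0.36*r^2 - 0.12*r + 0.17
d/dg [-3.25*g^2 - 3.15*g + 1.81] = -6.5*g - 3.15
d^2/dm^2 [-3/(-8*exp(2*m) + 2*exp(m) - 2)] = 3*((1 - 16*exp(m))*(4*exp(2*m) - exp(m) + 1) + 2*(8*exp(m) - 1)^2*exp(m))*exp(m)/(2*(4*exp(2*m) - exp(m) + 1)^3)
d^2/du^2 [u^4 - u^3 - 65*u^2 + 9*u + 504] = 12*u^2 - 6*u - 130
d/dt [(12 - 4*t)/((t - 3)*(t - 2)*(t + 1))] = 4*(2*t - 1)/((t - 2)^2*(t + 1)^2)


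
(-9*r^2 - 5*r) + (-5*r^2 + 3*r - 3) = -14*r^2 - 2*r - 3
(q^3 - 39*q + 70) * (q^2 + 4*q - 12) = q^5 + 4*q^4 - 51*q^3 - 86*q^2 + 748*q - 840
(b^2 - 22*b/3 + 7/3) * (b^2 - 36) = b^4 - 22*b^3/3 - 101*b^2/3 + 264*b - 84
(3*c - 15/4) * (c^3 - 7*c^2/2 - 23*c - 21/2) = 3*c^4 - 57*c^3/4 - 447*c^2/8 + 219*c/4 + 315/8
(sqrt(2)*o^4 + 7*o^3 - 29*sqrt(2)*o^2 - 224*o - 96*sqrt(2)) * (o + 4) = sqrt(2)*o^5 + 4*sqrt(2)*o^4 + 7*o^4 - 29*sqrt(2)*o^3 + 28*o^3 - 224*o^2 - 116*sqrt(2)*o^2 - 896*o - 96*sqrt(2)*o - 384*sqrt(2)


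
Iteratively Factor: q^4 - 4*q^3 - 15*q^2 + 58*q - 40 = (q - 5)*(q^3 + q^2 - 10*q + 8) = (q - 5)*(q + 4)*(q^2 - 3*q + 2) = (q - 5)*(q - 2)*(q + 4)*(q - 1)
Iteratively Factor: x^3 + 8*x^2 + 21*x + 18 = (x + 3)*(x^2 + 5*x + 6) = (x + 3)^2*(x + 2)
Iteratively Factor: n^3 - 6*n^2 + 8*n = (n - 2)*(n^2 - 4*n) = (n - 4)*(n - 2)*(n)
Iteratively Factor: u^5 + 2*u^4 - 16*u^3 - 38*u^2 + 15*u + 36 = (u + 3)*(u^4 - u^3 - 13*u^2 + u + 12) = (u + 1)*(u + 3)*(u^3 - 2*u^2 - 11*u + 12) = (u - 1)*(u + 1)*(u + 3)*(u^2 - u - 12) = (u - 1)*(u + 1)*(u + 3)^2*(u - 4)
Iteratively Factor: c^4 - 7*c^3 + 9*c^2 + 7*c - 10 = (c - 5)*(c^3 - 2*c^2 - c + 2) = (c - 5)*(c - 2)*(c^2 - 1) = (c - 5)*(c - 2)*(c - 1)*(c + 1)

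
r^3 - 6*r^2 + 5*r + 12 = (r - 4)*(r - 3)*(r + 1)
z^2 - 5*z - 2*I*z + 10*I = (z - 5)*(z - 2*I)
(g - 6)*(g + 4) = g^2 - 2*g - 24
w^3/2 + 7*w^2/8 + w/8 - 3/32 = (w/2 + 1/4)*(w - 1/4)*(w + 3/2)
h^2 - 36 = (h - 6)*(h + 6)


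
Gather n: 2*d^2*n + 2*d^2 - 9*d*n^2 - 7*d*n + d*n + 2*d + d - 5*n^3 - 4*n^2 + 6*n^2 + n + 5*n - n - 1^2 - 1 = 2*d^2 + 3*d - 5*n^3 + n^2*(2 - 9*d) + n*(2*d^2 - 6*d + 5) - 2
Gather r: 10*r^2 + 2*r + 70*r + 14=10*r^2 + 72*r + 14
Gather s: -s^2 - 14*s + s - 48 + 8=-s^2 - 13*s - 40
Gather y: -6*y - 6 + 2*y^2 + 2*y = 2*y^2 - 4*y - 6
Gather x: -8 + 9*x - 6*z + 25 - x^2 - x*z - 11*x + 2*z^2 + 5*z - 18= -x^2 + x*(-z - 2) + 2*z^2 - z - 1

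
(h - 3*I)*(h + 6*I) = h^2 + 3*I*h + 18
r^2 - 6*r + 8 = (r - 4)*(r - 2)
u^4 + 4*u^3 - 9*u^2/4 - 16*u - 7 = (u - 2)*(u + 1/2)*(u + 2)*(u + 7/2)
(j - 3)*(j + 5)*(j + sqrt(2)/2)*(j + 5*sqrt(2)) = j^4 + 2*j^3 + 11*sqrt(2)*j^3/2 - 10*j^2 + 11*sqrt(2)*j^2 - 165*sqrt(2)*j/2 + 10*j - 75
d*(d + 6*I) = d^2 + 6*I*d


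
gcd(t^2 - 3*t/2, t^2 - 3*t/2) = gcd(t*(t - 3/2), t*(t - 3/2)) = t^2 - 3*t/2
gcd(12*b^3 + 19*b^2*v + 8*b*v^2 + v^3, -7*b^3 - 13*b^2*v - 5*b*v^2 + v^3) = b + v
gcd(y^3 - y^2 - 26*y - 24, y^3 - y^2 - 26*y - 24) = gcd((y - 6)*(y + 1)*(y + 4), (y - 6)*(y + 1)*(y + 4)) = y^3 - y^2 - 26*y - 24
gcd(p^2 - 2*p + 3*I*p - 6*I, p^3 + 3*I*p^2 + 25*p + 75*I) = p + 3*I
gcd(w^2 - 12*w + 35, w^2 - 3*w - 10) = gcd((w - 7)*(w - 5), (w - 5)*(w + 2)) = w - 5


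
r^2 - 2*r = r*(r - 2)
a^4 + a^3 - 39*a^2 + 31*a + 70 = (a - 5)*(a - 2)*(a + 1)*(a + 7)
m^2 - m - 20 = (m - 5)*(m + 4)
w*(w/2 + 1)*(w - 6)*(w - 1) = w^4/2 - 5*w^3/2 - 4*w^2 + 6*w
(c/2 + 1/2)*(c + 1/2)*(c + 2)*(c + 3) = c^4/2 + 13*c^3/4 + 7*c^2 + 23*c/4 + 3/2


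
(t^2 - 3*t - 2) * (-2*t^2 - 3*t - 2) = -2*t^4 + 3*t^3 + 11*t^2 + 12*t + 4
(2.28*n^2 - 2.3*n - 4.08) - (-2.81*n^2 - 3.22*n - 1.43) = 5.09*n^2 + 0.92*n - 2.65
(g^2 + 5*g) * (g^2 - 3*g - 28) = g^4 + 2*g^3 - 43*g^2 - 140*g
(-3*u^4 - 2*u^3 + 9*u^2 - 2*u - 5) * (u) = -3*u^5 - 2*u^4 + 9*u^3 - 2*u^2 - 5*u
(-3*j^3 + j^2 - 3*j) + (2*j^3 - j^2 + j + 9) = -j^3 - 2*j + 9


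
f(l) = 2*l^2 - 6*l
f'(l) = 4*l - 6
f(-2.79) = 32.31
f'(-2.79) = -17.16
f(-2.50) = 27.50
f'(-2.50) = -16.00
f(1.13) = -4.23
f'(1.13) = -1.48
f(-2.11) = 21.56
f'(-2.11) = -14.44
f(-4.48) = 67.02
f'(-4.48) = -23.92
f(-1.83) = 17.68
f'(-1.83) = -13.32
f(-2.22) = 23.18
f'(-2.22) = -14.88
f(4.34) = 11.63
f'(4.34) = 11.36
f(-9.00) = 216.00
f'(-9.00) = -42.00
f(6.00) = 36.00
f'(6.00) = 18.00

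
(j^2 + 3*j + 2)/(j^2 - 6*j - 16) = (j + 1)/(j - 8)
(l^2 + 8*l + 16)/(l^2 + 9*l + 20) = (l + 4)/(l + 5)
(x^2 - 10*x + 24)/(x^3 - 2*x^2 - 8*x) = (x - 6)/(x*(x + 2))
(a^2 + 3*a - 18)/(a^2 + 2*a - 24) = (a - 3)/(a - 4)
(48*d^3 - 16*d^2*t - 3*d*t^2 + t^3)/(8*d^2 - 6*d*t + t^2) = (-12*d^2 + d*t + t^2)/(-2*d + t)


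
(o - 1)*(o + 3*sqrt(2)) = o^2 - o + 3*sqrt(2)*o - 3*sqrt(2)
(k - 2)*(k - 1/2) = k^2 - 5*k/2 + 1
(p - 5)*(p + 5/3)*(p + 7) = p^3 + 11*p^2/3 - 95*p/3 - 175/3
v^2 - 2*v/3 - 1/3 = (v - 1)*(v + 1/3)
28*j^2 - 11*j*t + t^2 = (-7*j + t)*(-4*j + t)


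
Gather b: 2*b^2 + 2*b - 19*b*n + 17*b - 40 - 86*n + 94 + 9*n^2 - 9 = 2*b^2 + b*(19 - 19*n) + 9*n^2 - 86*n + 45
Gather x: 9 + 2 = 11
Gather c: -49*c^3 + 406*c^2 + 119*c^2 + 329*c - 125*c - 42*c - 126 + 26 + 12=-49*c^3 + 525*c^2 + 162*c - 88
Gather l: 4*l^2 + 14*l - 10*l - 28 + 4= 4*l^2 + 4*l - 24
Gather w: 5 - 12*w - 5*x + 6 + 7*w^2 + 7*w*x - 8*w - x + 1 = 7*w^2 + w*(7*x - 20) - 6*x + 12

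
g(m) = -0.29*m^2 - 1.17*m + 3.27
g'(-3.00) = 0.57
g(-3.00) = 4.17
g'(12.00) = -8.13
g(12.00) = -52.53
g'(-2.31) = 0.17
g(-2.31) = 4.43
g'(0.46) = -1.44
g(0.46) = 2.67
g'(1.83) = -2.23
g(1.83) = 0.16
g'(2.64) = -2.70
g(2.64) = -1.84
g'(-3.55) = 0.89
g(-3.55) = 3.77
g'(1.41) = -1.99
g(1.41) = 1.04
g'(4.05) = -3.52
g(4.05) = -6.23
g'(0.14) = -1.25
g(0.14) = 3.10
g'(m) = -0.58*m - 1.17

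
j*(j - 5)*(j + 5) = j^3 - 25*j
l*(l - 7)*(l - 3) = l^3 - 10*l^2 + 21*l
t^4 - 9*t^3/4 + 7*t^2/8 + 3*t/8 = t*(t - 3/2)*(t - 1)*(t + 1/4)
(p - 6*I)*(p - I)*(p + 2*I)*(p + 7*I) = p^4 + 2*I*p^3 + 43*p^2 + 44*I*p + 84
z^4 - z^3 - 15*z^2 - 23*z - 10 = (z - 5)*(z + 1)^2*(z + 2)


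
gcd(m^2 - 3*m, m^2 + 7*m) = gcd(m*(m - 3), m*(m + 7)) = m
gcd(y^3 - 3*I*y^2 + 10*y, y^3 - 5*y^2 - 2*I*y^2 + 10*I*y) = y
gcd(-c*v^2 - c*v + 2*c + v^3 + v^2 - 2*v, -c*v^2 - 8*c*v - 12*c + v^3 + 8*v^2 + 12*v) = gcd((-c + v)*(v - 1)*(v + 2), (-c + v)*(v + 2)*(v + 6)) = -c*v - 2*c + v^2 + 2*v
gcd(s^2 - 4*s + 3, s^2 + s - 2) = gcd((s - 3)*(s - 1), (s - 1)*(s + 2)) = s - 1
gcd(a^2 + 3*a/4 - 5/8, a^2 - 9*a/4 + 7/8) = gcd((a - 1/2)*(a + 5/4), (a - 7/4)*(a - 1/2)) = a - 1/2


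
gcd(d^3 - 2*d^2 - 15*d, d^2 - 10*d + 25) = d - 5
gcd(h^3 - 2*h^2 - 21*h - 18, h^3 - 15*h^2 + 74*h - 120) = h - 6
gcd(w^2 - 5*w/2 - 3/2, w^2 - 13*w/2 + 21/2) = w - 3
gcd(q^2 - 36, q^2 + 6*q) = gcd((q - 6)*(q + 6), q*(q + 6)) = q + 6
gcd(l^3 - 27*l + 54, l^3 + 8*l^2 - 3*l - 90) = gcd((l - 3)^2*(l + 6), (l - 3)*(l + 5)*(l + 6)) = l^2 + 3*l - 18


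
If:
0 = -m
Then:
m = 0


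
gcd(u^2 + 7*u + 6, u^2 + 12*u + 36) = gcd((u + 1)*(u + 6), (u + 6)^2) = u + 6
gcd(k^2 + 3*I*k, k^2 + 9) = k + 3*I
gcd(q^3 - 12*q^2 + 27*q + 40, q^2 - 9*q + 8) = q - 8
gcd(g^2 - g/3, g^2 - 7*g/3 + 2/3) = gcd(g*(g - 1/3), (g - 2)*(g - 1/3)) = g - 1/3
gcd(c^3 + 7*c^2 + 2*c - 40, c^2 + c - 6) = c - 2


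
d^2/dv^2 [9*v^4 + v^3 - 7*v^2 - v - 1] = 108*v^2 + 6*v - 14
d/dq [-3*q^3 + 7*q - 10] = 7 - 9*q^2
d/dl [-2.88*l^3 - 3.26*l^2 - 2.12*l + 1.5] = -8.64*l^2 - 6.52*l - 2.12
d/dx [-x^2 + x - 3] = 1 - 2*x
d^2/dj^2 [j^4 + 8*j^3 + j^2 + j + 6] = 12*j^2 + 48*j + 2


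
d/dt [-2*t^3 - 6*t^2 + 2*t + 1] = -6*t^2 - 12*t + 2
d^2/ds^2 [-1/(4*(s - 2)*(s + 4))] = (-(s - 2)^2 - (s - 2)*(s + 4) - (s + 4)^2)/(2*(s - 2)^3*(s + 4)^3)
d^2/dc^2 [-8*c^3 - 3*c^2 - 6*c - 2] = -48*c - 6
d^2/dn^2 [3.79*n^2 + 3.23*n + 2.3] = 7.58000000000000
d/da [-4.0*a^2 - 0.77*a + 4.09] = -8.0*a - 0.77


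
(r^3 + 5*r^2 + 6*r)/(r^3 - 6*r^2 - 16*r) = (r + 3)/(r - 8)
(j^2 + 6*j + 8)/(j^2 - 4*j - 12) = (j + 4)/(j - 6)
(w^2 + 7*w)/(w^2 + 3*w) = (w + 7)/(w + 3)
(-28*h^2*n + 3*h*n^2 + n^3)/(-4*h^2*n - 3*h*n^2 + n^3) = (7*h + n)/(h + n)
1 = 1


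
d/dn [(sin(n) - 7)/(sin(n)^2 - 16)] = (14*sin(n) + cos(n)^2 - 17)*cos(n)/(sin(n)^2 - 16)^2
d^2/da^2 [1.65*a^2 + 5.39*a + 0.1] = 3.30000000000000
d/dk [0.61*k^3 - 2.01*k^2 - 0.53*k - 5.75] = 1.83*k^2 - 4.02*k - 0.53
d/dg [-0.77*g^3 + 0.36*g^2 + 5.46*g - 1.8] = -2.31*g^2 + 0.72*g + 5.46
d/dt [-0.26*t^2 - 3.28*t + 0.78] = -0.52*t - 3.28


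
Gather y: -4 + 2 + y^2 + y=y^2 + y - 2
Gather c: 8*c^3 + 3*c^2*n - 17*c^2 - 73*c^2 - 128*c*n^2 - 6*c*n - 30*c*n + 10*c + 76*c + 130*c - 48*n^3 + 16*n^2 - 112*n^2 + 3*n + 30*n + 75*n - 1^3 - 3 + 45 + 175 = 8*c^3 + c^2*(3*n - 90) + c*(-128*n^2 - 36*n + 216) - 48*n^3 - 96*n^2 + 108*n + 216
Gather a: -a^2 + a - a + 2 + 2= 4 - a^2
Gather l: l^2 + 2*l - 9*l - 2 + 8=l^2 - 7*l + 6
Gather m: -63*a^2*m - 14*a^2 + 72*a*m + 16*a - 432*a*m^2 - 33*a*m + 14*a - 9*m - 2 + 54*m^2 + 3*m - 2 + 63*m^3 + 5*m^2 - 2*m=-14*a^2 + 30*a + 63*m^3 + m^2*(59 - 432*a) + m*(-63*a^2 + 39*a - 8) - 4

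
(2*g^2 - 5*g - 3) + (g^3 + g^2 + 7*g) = g^3 + 3*g^2 + 2*g - 3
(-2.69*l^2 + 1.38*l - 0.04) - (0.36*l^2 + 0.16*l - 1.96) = -3.05*l^2 + 1.22*l + 1.92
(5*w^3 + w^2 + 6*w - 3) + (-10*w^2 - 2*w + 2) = 5*w^3 - 9*w^2 + 4*w - 1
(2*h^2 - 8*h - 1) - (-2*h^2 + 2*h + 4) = 4*h^2 - 10*h - 5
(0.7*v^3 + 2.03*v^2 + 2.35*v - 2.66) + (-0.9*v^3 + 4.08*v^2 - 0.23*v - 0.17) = -0.2*v^3 + 6.11*v^2 + 2.12*v - 2.83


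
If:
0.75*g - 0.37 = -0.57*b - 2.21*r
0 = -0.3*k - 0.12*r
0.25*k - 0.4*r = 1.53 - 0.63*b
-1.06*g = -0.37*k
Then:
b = 2.11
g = 0.06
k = 0.16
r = -0.40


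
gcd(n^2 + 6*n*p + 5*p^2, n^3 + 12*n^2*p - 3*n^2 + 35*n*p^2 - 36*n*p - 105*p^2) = n + 5*p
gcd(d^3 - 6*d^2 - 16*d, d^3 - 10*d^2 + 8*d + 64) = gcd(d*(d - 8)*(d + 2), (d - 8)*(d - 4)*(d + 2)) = d^2 - 6*d - 16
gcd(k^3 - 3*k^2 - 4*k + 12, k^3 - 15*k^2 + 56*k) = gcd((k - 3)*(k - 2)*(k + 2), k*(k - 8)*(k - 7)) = 1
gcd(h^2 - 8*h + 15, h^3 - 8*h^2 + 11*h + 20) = h - 5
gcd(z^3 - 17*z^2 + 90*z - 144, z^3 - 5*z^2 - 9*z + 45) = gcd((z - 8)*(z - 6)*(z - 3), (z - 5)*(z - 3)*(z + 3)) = z - 3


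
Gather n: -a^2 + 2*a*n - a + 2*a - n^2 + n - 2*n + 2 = -a^2 + a - n^2 + n*(2*a - 1) + 2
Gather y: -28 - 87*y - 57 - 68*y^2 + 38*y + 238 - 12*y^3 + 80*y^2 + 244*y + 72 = -12*y^3 + 12*y^2 + 195*y + 225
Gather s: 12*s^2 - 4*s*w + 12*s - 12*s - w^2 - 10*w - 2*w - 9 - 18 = 12*s^2 - 4*s*w - w^2 - 12*w - 27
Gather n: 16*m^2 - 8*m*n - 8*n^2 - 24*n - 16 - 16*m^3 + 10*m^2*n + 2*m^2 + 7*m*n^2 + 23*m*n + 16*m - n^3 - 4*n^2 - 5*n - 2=-16*m^3 + 18*m^2 + 16*m - n^3 + n^2*(7*m - 12) + n*(10*m^2 + 15*m - 29) - 18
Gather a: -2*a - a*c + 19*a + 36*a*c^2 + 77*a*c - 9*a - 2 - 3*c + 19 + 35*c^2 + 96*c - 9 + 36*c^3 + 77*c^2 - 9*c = a*(36*c^2 + 76*c + 8) + 36*c^3 + 112*c^2 + 84*c + 8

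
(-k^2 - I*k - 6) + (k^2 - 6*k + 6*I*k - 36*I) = -6*k + 5*I*k - 6 - 36*I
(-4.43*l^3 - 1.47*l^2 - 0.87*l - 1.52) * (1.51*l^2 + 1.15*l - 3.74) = -6.6893*l^5 - 7.3142*l^4 + 13.564*l^3 + 2.2021*l^2 + 1.5058*l + 5.6848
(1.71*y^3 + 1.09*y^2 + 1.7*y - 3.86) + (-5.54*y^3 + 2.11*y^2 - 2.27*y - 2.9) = -3.83*y^3 + 3.2*y^2 - 0.57*y - 6.76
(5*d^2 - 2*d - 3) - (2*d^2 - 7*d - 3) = 3*d^2 + 5*d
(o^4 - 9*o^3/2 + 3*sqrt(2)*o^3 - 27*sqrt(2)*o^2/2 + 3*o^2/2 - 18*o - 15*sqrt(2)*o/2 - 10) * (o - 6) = o^5 - 21*o^4/2 + 3*sqrt(2)*o^4 - 63*sqrt(2)*o^3/2 + 57*o^3/2 - 27*o^2 + 147*sqrt(2)*o^2/2 + 45*sqrt(2)*o + 98*o + 60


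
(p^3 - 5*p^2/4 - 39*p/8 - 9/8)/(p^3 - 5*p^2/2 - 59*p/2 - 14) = (-8*p^3 + 10*p^2 + 39*p + 9)/(4*(-2*p^3 + 5*p^2 + 59*p + 28))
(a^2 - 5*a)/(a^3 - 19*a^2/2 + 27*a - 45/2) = 2*a/(2*a^2 - 9*a + 9)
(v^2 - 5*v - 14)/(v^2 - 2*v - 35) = (v + 2)/(v + 5)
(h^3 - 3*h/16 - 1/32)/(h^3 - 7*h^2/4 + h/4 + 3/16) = (4*h + 1)/(2*(2*h - 3))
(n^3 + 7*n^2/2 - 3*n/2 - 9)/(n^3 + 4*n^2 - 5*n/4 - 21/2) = 2*(n + 3)/(2*n + 7)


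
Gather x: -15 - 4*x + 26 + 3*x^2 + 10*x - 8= 3*x^2 + 6*x + 3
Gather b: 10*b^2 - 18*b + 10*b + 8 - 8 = 10*b^2 - 8*b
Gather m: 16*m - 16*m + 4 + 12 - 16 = 0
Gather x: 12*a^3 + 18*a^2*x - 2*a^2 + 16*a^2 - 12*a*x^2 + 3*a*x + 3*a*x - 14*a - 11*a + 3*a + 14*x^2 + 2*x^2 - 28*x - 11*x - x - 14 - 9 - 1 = 12*a^3 + 14*a^2 - 22*a + x^2*(16 - 12*a) + x*(18*a^2 + 6*a - 40) - 24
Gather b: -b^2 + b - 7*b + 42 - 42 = -b^2 - 6*b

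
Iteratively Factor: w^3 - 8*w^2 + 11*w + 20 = (w + 1)*(w^2 - 9*w + 20) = (w - 5)*(w + 1)*(w - 4)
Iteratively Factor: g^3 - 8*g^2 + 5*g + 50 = (g - 5)*(g^2 - 3*g - 10) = (g - 5)^2*(g + 2)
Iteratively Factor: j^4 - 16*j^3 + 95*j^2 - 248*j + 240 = (j - 4)*(j^3 - 12*j^2 + 47*j - 60) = (j - 4)^2*(j^2 - 8*j + 15) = (j - 5)*(j - 4)^2*(j - 3)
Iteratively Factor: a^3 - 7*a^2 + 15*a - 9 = (a - 1)*(a^2 - 6*a + 9) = (a - 3)*(a - 1)*(a - 3)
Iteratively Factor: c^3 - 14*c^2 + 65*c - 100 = (c - 4)*(c^2 - 10*c + 25) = (c - 5)*(c - 4)*(c - 5)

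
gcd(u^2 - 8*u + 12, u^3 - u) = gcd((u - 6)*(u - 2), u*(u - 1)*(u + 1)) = 1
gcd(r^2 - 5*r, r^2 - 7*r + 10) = r - 5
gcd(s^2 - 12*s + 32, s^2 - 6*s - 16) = s - 8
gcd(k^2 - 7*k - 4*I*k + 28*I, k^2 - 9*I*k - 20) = k - 4*I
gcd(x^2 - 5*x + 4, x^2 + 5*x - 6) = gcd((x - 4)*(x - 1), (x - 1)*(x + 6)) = x - 1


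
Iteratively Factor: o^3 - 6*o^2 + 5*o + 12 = (o - 3)*(o^2 - 3*o - 4) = (o - 3)*(o + 1)*(o - 4)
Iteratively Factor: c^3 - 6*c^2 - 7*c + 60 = (c + 3)*(c^2 - 9*c + 20) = (c - 4)*(c + 3)*(c - 5)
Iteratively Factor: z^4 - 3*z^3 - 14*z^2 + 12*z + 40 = (z - 5)*(z^3 + 2*z^2 - 4*z - 8) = (z - 5)*(z - 2)*(z^2 + 4*z + 4) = (z - 5)*(z - 2)*(z + 2)*(z + 2)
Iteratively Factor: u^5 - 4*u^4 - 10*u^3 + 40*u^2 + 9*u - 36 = (u + 3)*(u^4 - 7*u^3 + 11*u^2 + 7*u - 12) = (u - 3)*(u + 3)*(u^3 - 4*u^2 - u + 4) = (u - 4)*(u - 3)*(u + 3)*(u^2 - 1) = (u - 4)*(u - 3)*(u - 1)*(u + 3)*(u + 1)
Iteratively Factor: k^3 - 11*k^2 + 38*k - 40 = (k - 2)*(k^2 - 9*k + 20) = (k - 5)*(k - 2)*(k - 4)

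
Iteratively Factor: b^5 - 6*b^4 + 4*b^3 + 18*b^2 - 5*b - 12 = (b + 1)*(b^4 - 7*b^3 + 11*b^2 + 7*b - 12) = (b - 3)*(b + 1)*(b^3 - 4*b^2 - b + 4) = (b - 3)*(b - 1)*(b + 1)*(b^2 - 3*b - 4) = (b - 4)*(b - 3)*(b - 1)*(b + 1)*(b + 1)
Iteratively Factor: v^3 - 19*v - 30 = (v + 2)*(v^2 - 2*v - 15) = (v - 5)*(v + 2)*(v + 3)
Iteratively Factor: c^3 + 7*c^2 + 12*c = (c + 3)*(c^2 + 4*c) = (c + 3)*(c + 4)*(c)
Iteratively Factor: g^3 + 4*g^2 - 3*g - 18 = (g + 3)*(g^2 + g - 6) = (g - 2)*(g + 3)*(g + 3)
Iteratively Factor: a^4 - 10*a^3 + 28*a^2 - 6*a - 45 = (a - 5)*(a^3 - 5*a^2 + 3*a + 9) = (a - 5)*(a - 3)*(a^2 - 2*a - 3) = (a - 5)*(a - 3)*(a + 1)*(a - 3)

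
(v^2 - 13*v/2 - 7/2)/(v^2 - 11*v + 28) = (v + 1/2)/(v - 4)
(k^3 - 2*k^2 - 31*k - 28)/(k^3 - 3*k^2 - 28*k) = (k + 1)/k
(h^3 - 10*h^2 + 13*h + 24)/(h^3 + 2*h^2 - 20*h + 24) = (h^3 - 10*h^2 + 13*h + 24)/(h^3 + 2*h^2 - 20*h + 24)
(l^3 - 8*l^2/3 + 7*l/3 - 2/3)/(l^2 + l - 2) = (3*l^2 - 5*l + 2)/(3*(l + 2))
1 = 1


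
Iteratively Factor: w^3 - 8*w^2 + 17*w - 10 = (w - 5)*(w^2 - 3*w + 2) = (w - 5)*(w - 1)*(w - 2)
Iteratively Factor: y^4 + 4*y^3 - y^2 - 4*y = (y)*(y^3 + 4*y^2 - y - 4) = y*(y + 4)*(y^2 - 1) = y*(y + 1)*(y + 4)*(y - 1)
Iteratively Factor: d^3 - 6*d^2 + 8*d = (d)*(d^2 - 6*d + 8) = d*(d - 4)*(d - 2)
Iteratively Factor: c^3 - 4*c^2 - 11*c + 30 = (c + 3)*(c^2 - 7*c + 10) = (c - 2)*(c + 3)*(c - 5)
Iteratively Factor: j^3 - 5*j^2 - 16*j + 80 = (j - 4)*(j^2 - j - 20) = (j - 4)*(j + 4)*(j - 5)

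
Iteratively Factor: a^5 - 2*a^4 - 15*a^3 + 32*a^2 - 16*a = (a - 4)*(a^4 + 2*a^3 - 7*a^2 + 4*a) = (a - 4)*(a - 1)*(a^3 + 3*a^2 - 4*a) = (a - 4)*(a - 1)*(a + 4)*(a^2 - a) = (a - 4)*(a - 1)^2*(a + 4)*(a)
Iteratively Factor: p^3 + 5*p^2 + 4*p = (p + 1)*(p^2 + 4*p) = p*(p + 1)*(p + 4)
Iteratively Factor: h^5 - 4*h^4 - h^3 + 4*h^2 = (h)*(h^4 - 4*h^3 - h^2 + 4*h) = h^2*(h^3 - 4*h^2 - h + 4) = h^2*(h - 1)*(h^2 - 3*h - 4) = h^2*(h - 4)*(h - 1)*(h + 1)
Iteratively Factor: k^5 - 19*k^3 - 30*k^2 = (k + 3)*(k^4 - 3*k^3 - 10*k^2) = k*(k + 3)*(k^3 - 3*k^2 - 10*k) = k*(k + 2)*(k + 3)*(k^2 - 5*k) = k*(k - 5)*(k + 2)*(k + 3)*(k)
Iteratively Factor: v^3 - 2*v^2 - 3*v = (v + 1)*(v^2 - 3*v) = v*(v + 1)*(v - 3)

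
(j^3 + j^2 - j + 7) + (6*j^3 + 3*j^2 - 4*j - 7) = 7*j^3 + 4*j^2 - 5*j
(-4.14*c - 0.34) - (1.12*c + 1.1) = -5.26*c - 1.44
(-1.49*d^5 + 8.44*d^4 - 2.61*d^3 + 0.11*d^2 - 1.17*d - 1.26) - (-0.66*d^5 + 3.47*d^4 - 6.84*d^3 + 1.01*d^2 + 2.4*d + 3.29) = -0.83*d^5 + 4.97*d^4 + 4.23*d^3 - 0.9*d^2 - 3.57*d - 4.55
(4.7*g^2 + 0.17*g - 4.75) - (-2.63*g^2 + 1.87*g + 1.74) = 7.33*g^2 - 1.7*g - 6.49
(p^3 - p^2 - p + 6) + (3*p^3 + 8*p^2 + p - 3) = 4*p^3 + 7*p^2 + 3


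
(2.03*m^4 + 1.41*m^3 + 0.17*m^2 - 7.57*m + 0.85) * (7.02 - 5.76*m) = -11.6928*m^5 + 6.129*m^4 + 8.919*m^3 + 44.7966*m^2 - 58.0374*m + 5.967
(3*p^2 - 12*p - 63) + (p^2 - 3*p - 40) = 4*p^2 - 15*p - 103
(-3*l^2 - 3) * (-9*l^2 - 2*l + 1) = 27*l^4 + 6*l^3 + 24*l^2 + 6*l - 3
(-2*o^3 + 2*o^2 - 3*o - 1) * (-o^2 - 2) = 2*o^5 - 2*o^4 + 7*o^3 - 3*o^2 + 6*o + 2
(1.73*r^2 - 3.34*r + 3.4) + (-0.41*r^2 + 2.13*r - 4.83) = 1.32*r^2 - 1.21*r - 1.43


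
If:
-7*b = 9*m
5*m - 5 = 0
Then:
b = -9/7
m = 1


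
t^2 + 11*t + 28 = (t + 4)*(t + 7)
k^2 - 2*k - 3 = (k - 3)*(k + 1)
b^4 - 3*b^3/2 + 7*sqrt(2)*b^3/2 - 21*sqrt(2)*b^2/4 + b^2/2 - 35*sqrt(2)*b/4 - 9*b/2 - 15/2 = (b - 5/2)*(b + 1)*(b + sqrt(2)/2)*(b + 3*sqrt(2))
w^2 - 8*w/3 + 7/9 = (w - 7/3)*(w - 1/3)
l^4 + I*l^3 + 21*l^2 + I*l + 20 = (l - 4*I)*(l - I)*(l + I)*(l + 5*I)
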